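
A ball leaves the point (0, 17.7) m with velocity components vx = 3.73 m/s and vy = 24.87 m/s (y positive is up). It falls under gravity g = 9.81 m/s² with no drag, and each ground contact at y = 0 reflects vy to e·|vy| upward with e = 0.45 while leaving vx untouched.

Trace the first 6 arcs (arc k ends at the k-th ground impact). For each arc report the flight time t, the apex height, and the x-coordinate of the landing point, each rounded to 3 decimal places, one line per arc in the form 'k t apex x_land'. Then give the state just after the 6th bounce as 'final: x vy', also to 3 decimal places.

Arc 1: start y=17.700, vy=24.870 → t=5.703, apex=49.225, x_land=21.272, impact vy=-31.077
  bounce: vy ← 0.45·31.077 = 13.985
Arc 2: start y=0.000, vy=13.985 → t=2.851, apex=9.968, x_land=31.907, impact vy=-13.985
  bounce: vy ← 0.45·13.985 = 6.293
Arc 3: start y=0.000, vy=6.293 → t=1.283, apex=2.019, x_land=36.693, impact vy=-6.293
  bounce: vy ← 0.45·6.293 = 2.832
Arc 4: start y=0.000, vy=2.832 → t=0.577, apex=0.409, x_land=38.846, impact vy=-2.832
  bounce: vy ← 0.45·2.832 = 1.274
Arc 5: start y=0.000, vy=1.274 → t=0.260, apex=0.083, x_land=39.815, impact vy=-1.274
  bounce: vy ← 0.45·1.274 = 0.573
Arc 6: start y=0.000, vy=0.573 → t=0.117, apex=0.017, x_land=40.251, impact vy=-0.573
  bounce: vy ← 0.45·0.573 = 0.258

1 5.703 49.225 21.272
2 2.851 9.968 31.907
3 1.283 2.019 36.693
4 0.577 0.409 38.846
5 0.260 0.083 39.815
6 0.117 0.017 40.251
final: 40.251 0.258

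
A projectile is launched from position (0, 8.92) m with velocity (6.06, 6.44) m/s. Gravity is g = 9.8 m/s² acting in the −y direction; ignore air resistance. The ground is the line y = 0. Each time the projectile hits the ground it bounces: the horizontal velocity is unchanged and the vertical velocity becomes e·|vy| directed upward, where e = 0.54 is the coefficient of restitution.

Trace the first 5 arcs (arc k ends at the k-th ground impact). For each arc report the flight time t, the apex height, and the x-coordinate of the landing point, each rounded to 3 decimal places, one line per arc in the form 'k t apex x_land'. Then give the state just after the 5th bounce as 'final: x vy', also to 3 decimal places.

1 2.158 11.036 13.077
2 1.621 3.218 22.899
3 0.875 0.938 28.203
4 0.473 0.274 31.067
5 0.255 0.080 32.614
final: 32.614 0.675

Arc 1: start y=8.920, vy=6.440 → t=2.158, apex=11.036, x_land=13.077, impact vy=-14.707
  bounce: vy ← 0.54·14.707 = 7.942
Arc 2: start y=0.000, vy=7.942 → t=1.621, apex=3.218, x_land=22.899, impact vy=-7.942
  bounce: vy ← 0.54·7.942 = 4.289
Arc 3: start y=0.000, vy=4.289 → t=0.875, apex=0.938, x_land=28.203, impact vy=-4.289
  bounce: vy ← 0.54·4.289 = 2.316
Arc 4: start y=0.000, vy=2.316 → t=0.473, apex=0.274, x_land=31.067, impact vy=-2.316
  bounce: vy ← 0.54·2.316 = 1.251
Arc 5: start y=0.000, vy=1.251 → t=0.255, apex=0.080, x_land=32.614, impact vy=-1.251
  bounce: vy ← 0.54·1.251 = 0.675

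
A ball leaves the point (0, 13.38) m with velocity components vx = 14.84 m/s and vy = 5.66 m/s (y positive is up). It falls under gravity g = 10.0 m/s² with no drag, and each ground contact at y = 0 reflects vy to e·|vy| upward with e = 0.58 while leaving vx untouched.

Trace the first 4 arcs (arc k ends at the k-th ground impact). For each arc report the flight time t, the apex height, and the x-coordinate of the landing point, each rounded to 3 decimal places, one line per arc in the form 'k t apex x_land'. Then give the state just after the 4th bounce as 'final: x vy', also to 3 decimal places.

Arc 1: start y=13.380, vy=5.660 → t=2.297, apex=14.982, x_land=34.087, impact vy=-17.310
  bounce: vy ← 0.58·17.310 = 10.040
Arc 2: start y=0.000, vy=10.040 → t=2.008, apex=5.040, x_land=63.886, impact vy=-10.040
  bounce: vy ← 0.58·10.040 = 5.823
Arc 3: start y=0.000, vy=5.823 → t=1.165, apex=1.695, x_land=81.168, impact vy=-5.823
  bounce: vy ← 0.58·5.823 = 3.377
Arc 4: start y=0.000, vy=3.377 → t=0.675, apex=0.570, x_land=91.193, impact vy=-3.377
  bounce: vy ← 0.58·3.377 = 1.959

1 2.297 14.982 34.087
2 2.008 5.040 63.886
3 1.165 1.695 81.168
4 0.675 0.570 91.193
final: 91.193 1.959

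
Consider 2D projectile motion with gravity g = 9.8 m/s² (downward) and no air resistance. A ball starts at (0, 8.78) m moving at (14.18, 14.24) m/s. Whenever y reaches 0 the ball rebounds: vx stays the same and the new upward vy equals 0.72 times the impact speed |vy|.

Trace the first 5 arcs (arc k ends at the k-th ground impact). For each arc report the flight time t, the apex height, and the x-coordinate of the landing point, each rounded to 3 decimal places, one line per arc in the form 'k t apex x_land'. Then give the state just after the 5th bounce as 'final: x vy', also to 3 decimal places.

1 3.429 19.126 48.619
2 2.845 9.915 88.961
3 2.048 5.140 118.006
4 1.475 2.664 138.919
5 1.062 1.381 153.977
final: 153.977 3.746

Arc 1: start y=8.780, vy=14.240 → t=3.429, apex=19.126, x_land=48.619, impact vy=-19.361
  bounce: vy ← 0.72·19.361 = 13.940
Arc 2: start y=0.000, vy=13.940 → t=2.845, apex=9.915, x_land=88.961, impact vy=-13.940
  bounce: vy ← 0.72·13.940 = 10.037
Arc 3: start y=0.000, vy=10.037 → t=2.048, apex=5.140, x_land=118.006, impact vy=-10.037
  bounce: vy ← 0.72·10.037 = 7.227
Arc 4: start y=0.000, vy=7.227 → t=1.475, apex=2.664, x_land=138.919, impact vy=-7.227
  bounce: vy ← 0.72·7.227 = 5.203
Arc 5: start y=0.000, vy=5.203 → t=1.062, apex=1.381, x_land=153.977, impact vy=-5.203
  bounce: vy ← 0.72·5.203 = 3.746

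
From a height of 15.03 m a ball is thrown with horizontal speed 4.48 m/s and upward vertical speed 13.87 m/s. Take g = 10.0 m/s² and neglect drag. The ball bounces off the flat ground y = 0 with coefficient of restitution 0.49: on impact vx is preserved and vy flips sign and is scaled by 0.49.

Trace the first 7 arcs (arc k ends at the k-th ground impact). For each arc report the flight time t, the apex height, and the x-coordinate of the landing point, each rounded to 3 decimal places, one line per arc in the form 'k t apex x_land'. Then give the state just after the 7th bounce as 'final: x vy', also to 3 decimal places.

1 3.607 24.649 16.161
2 2.176 5.918 25.909
3 1.066 1.421 30.685
4 0.522 0.341 33.026
5 0.256 0.082 34.173
6 0.125 0.020 34.735
7 0.061 0.005 35.010
final: 35.010 0.151

Arc 1: start y=15.030, vy=13.870 → t=3.607, apex=24.649, x_land=16.161, impact vy=-22.203
  bounce: vy ← 0.49·22.203 = 10.880
Arc 2: start y=0.000, vy=10.880 → t=2.176, apex=5.918, x_land=25.909, impact vy=-10.880
  bounce: vy ← 0.49·10.880 = 5.331
Arc 3: start y=0.000, vy=5.331 → t=1.066, apex=1.421, x_land=30.685, impact vy=-5.331
  bounce: vy ← 0.49·5.331 = 2.612
Arc 4: start y=0.000, vy=2.612 → t=0.522, apex=0.341, x_land=33.026, impact vy=-2.612
  bounce: vy ← 0.49·2.612 = 1.280
Arc 5: start y=0.000, vy=1.280 → t=0.256, apex=0.082, x_land=34.173, impact vy=-1.280
  bounce: vy ← 0.49·1.280 = 0.627
Arc 6: start y=0.000, vy=0.627 → t=0.125, apex=0.020, x_land=34.735, impact vy=-0.627
  bounce: vy ← 0.49·0.627 = 0.307
Arc 7: start y=0.000, vy=0.307 → t=0.061, apex=0.005, x_land=35.010, impact vy=-0.307
  bounce: vy ← 0.49·0.307 = 0.151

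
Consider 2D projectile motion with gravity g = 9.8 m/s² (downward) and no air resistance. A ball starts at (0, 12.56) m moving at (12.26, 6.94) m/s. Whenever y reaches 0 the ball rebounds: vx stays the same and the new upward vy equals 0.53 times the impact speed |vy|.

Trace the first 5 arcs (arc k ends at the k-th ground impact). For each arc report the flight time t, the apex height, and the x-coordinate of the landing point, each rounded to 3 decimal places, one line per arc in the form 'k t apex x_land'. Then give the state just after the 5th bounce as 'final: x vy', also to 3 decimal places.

1 2.459 15.017 30.145
2 1.856 4.218 52.896
3 0.984 1.185 64.954
4 0.521 0.333 71.344
5 0.276 0.093 74.731
final: 74.731 0.717

Arc 1: start y=12.560, vy=6.940 → t=2.459, apex=15.017, x_land=30.145, impact vy=-17.156
  bounce: vy ← 0.53·17.156 = 9.093
Arc 2: start y=0.000, vy=9.093 → t=1.856, apex=4.218, x_land=52.896, impact vy=-9.093
  bounce: vy ← 0.53·9.093 = 4.819
Arc 3: start y=0.000, vy=4.819 → t=0.984, apex=1.185, x_land=64.954, impact vy=-4.819
  bounce: vy ← 0.53·4.819 = 2.554
Arc 4: start y=0.000, vy=2.554 → t=0.521, apex=0.333, x_land=71.344, impact vy=-2.554
  bounce: vy ← 0.53·2.554 = 1.354
Arc 5: start y=0.000, vy=1.354 → t=0.276, apex=0.093, x_land=74.731, impact vy=-1.354
  bounce: vy ← 0.53·1.354 = 0.717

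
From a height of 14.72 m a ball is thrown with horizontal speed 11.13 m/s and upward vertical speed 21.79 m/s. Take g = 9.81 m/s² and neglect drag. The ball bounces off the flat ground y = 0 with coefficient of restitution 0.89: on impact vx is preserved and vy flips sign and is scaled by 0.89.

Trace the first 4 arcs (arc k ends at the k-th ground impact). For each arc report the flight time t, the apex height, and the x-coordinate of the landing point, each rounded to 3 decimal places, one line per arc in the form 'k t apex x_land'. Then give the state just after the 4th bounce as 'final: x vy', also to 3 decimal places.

1 5.038 38.920 56.074
2 5.014 30.829 111.880
3 4.462 24.419 161.547
4 3.972 19.343 205.751
final: 205.751 17.338

Arc 1: start y=14.720, vy=21.790 → t=5.038, apex=38.920, x_land=56.074, impact vy=-27.634
  bounce: vy ← 0.89·27.634 = 24.594
Arc 2: start y=0.000, vy=24.594 → t=5.014, apex=30.829, x_land=111.880, impact vy=-24.594
  bounce: vy ← 0.89·24.594 = 21.888
Arc 3: start y=0.000, vy=21.888 → t=4.462, apex=24.419, x_land=161.547, impact vy=-21.888
  bounce: vy ← 0.89·21.888 = 19.481
Arc 4: start y=0.000, vy=19.481 → t=3.972, apex=19.343, x_land=205.751, impact vy=-19.481
  bounce: vy ← 0.89·19.481 = 17.338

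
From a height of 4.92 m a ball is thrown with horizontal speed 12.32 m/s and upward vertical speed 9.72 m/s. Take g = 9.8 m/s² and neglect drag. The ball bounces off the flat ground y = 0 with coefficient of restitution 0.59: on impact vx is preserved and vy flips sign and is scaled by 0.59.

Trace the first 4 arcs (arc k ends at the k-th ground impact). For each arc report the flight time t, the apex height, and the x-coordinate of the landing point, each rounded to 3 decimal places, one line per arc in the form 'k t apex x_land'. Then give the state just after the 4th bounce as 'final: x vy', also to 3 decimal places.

Arc 1: start y=4.920, vy=9.720 → t=2.402, apex=9.740, x_land=29.589, impact vy=-13.817
  bounce: vy ← 0.59·13.817 = 8.152
Arc 2: start y=0.000, vy=8.152 → t=1.664, apex=3.391, x_land=50.086, impact vy=-8.152
  bounce: vy ← 0.59·8.152 = 4.810
Arc 3: start y=0.000, vy=4.810 → t=0.982, apex=1.180, x_land=62.179, impact vy=-4.810
  bounce: vy ← 0.59·4.810 = 2.838
Arc 4: start y=0.000, vy=2.838 → t=0.579, apex=0.411, x_land=69.314, impact vy=-2.838
  bounce: vy ← 0.59·2.838 = 1.674

1 2.402 9.740 29.589
2 1.664 3.391 50.086
3 0.982 1.180 62.179
4 0.579 0.411 69.314
final: 69.314 1.674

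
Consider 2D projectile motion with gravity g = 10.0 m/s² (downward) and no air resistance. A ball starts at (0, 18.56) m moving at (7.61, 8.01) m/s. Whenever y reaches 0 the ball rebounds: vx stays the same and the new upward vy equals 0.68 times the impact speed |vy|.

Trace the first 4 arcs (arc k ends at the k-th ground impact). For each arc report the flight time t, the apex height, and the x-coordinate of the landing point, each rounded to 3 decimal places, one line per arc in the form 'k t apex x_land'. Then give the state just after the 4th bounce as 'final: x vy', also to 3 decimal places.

Arc 1: start y=18.560, vy=8.010 → t=2.888, apex=21.768, x_land=21.974, impact vy=-20.865
  bounce: vy ← 0.68·20.865 = 14.188
Arc 2: start y=0.000, vy=14.188 → t=2.838, apex=10.066, x_land=43.569, impact vy=-14.188
  bounce: vy ← 0.68·14.188 = 9.648
Arc 3: start y=0.000, vy=9.648 → t=1.930, apex=4.654, x_land=58.253, impact vy=-9.648
  bounce: vy ← 0.68·9.648 = 6.561
Arc 4: start y=0.000, vy=6.561 → t=1.312, apex=2.152, x_land=68.239, impact vy=-6.561
  bounce: vy ← 0.68·6.561 = 4.461

1 2.888 21.768 21.974
2 2.838 10.066 43.569
3 1.930 4.654 58.253
4 1.312 2.152 68.239
final: 68.239 4.461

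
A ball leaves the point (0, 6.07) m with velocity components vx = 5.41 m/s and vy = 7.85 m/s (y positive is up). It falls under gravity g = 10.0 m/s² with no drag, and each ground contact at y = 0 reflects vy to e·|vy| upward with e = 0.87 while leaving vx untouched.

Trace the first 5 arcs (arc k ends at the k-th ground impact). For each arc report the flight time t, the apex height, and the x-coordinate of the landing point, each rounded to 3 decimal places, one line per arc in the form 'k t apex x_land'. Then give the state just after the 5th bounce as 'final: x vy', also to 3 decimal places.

1 2.138 9.151 11.566
2 2.354 6.926 24.301
3 2.048 5.243 35.380
4 1.782 3.968 45.019
5 1.550 3.004 53.405
final: 53.405 6.743

Arc 1: start y=6.070, vy=7.850 → t=2.138, apex=9.151, x_land=11.566, impact vy=-13.529
  bounce: vy ← 0.87·13.529 = 11.770
Arc 2: start y=0.000, vy=11.770 → t=2.354, apex=6.926, x_land=24.301, impact vy=-11.770
  bounce: vy ← 0.87·11.770 = 10.240
Arc 3: start y=0.000, vy=10.240 → t=2.048, apex=5.243, x_land=35.380, impact vy=-10.240
  bounce: vy ← 0.87·10.240 = 8.909
Arc 4: start y=0.000, vy=8.909 → t=1.782, apex=3.968, x_land=45.019, impact vy=-8.909
  bounce: vy ← 0.87·8.909 = 7.750
Arc 5: start y=0.000, vy=7.750 → t=1.550, apex=3.004, x_land=53.405, impact vy=-7.750
  bounce: vy ← 0.87·7.750 = 6.743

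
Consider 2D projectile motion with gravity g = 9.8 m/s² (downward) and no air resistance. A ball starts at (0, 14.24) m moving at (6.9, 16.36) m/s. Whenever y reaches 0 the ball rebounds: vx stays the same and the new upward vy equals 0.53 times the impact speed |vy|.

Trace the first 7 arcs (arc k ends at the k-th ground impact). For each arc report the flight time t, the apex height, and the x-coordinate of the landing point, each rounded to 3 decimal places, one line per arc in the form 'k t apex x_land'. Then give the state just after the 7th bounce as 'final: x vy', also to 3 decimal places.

Arc 1: start y=14.240, vy=16.360 → t=4.055, apex=27.896, x_land=27.982, impact vy=-23.383
  bounce: vy ← 0.53·23.383 = 12.393
Arc 2: start y=0.000, vy=12.393 → t=2.529, apex=7.836, x_land=45.433, impact vy=-12.393
  bounce: vy ← 0.53·12.393 = 6.568
Arc 3: start y=0.000, vy=6.568 → t=1.340, apex=2.201, x_land=54.682, impact vy=-6.568
  bounce: vy ← 0.53·6.568 = 3.481
Arc 4: start y=0.000, vy=3.481 → t=0.710, apex=0.618, x_land=59.584, impact vy=-3.481
  bounce: vy ← 0.53·3.481 = 1.845
Arc 5: start y=0.000, vy=1.845 → t=0.377, apex=0.174, x_land=62.183, impact vy=-1.845
  bounce: vy ← 0.53·1.845 = 0.978
Arc 6: start y=0.000, vy=0.978 → t=0.200, apex=0.049, x_land=63.560, impact vy=-0.978
  bounce: vy ← 0.53·0.978 = 0.518
Arc 7: start y=0.000, vy=0.518 → t=0.106, apex=0.014, x_land=64.289, impact vy=-0.518
  bounce: vy ← 0.53·0.518 = 0.275

1 4.055 27.896 27.982
2 2.529 7.836 45.433
3 1.340 2.201 54.682
4 0.710 0.618 59.584
5 0.377 0.174 62.183
6 0.200 0.049 63.560
7 0.106 0.014 64.289
final: 64.289 0.275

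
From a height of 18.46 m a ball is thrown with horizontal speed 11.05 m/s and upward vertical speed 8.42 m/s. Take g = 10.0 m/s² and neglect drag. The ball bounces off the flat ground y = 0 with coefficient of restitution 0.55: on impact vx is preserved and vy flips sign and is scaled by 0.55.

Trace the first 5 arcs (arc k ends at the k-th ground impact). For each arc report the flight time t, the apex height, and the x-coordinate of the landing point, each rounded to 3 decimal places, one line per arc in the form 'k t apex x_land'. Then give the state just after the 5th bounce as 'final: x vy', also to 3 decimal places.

Arc 1: start y=18.460, vy=8.420 → t=2.940, apex=22.005, x_land=32.485, impact vy=-20.978
  bounce: vy ← 0.55·20.978 = 11.538
Arc 2: start y=0.000, vy=11.538 → t=2.308, apex=6.656, x_land=57.985, impact vy=-11.538
  bounce: vy ← 0.55·11.538 = 6.346
Arc 3: start y=0.000, vy=6.346 → t=1.269, apex=2.014, x_land=72.009, impact vy=-6.346
  bounce: vy ← 0.55·6.346 = 3.490
Arc 4: start y=0.000, vy=3.490 → t=0.698, apex=0.609, x_land=79.723, impact vy=-3.490
  bounce: vy ← 0.55·3.490 = 1.920
Arc 5: start y=0.000, vy=1.920 → t=0.384, apex=0.184, x_land=83.965, impact vy=-1.920
  bounce: vy ← 0.55·1.920 = 1.056

1 2.940 22.005 32.485
2 2.308 6.656 57.985
3 1.269 2.014 72.009
4 0.698 0.609 79.723
5 0.384 0.184 83.965
final: 83.965 1.056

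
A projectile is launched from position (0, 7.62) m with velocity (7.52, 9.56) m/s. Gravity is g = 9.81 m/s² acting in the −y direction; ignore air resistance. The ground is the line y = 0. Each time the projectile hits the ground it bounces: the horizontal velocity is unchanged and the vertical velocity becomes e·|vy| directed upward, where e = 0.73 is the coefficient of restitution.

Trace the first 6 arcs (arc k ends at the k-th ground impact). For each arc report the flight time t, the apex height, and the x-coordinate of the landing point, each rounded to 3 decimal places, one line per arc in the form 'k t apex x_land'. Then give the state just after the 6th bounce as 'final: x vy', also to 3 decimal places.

Arc 1: start y=7.620, vy=9.560 → t=2.557, apex=12.278, x_land=19.226, impact vy=-15.521
  bounce: vy ← 0.73·15.521 = 11.330
Arc 2: start y=0.000, vy=11.330 → t=2.310, apex=6.543, x_land=36.597, impact vy=-11.330
  bounce: vy ← 0.73·11.330 = 8.271
Arc 3: start y=0.000, vy=8.271 → t=1.686, apex=3.487, x_land=49.278, impact vy=-8.271
  bounce: vy ← 0.73·8.271 = 6.038
Arc 4: start y=0.000, vy=6.038 → t=1.231, apex=1.858, x_land=58.534, impact vy=-6.038
  bounce: vy ← 0.73·6.038 = 4.408
Arc 5: start y=0.000, vy=4.408 → t=0.899, apex=0.990, x_land=65.292, impact vy=-4.408
  bounce: vy ← 0.73·4.408 = 3.218
Arc 6: start y=0.000, vy=3.218 → t=0.656, apex=0.528, x_land=70.225, impact vy=-3.218
  bounce: vy ← 0.73·3.218 = 2.349

1 2.557 12.278 19.226
2 2.310 6.543 36.597
3 1.686 3.487 49.278
4 1.231 1.858 58.534
5 0.899 0.990 65.292
6 0.656 0.528 70.225
final: 70.225 2.349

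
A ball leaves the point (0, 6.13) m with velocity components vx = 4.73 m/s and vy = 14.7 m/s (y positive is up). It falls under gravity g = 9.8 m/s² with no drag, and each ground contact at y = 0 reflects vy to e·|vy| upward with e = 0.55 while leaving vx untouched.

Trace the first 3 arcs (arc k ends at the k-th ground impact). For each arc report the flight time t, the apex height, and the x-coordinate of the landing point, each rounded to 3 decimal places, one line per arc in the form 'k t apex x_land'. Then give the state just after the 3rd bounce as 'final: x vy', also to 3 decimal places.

Arc 1: start y=6.130, vy=14.700 → t=3.371, apex=17.155, x_land=15.945, impact vy=-18.337
  bounce: vy ← 0.55·18.337 = 10.085
Arc 2: start y=0.000, vy=10.085 → t=2.058, apex=5.189, x_land=25.681, impact vy=-10.085
  bounce: vy ← 0.55·10.085 = 5.547
Arc 3: start y=0.000, vy=5.547 → t=1.132, apex=1.570, x_land=31.035, impact vy=-5.547
  bounce: vy ← 0.55·5.547 = 3.051

1 3.371 17.155 15.945
2 2.058 5.189 25.681
3 1.132 1.570 31.035
final: 31.035 3.051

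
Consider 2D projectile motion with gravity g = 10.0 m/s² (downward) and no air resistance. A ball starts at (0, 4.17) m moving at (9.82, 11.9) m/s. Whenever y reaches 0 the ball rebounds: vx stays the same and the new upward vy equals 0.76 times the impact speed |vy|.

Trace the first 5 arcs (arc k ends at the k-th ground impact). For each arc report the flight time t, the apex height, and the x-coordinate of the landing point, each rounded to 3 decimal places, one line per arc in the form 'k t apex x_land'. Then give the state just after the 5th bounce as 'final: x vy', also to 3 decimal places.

Arc 1: start y=4.170, vy=11.900 → t=2.690, apex=11.251, x_land=26.416, impact vy=-15.000
  bounce: vy ← 0.76·15.000 = 11.400
Arc 2: start y=0.000, vy=11.400 → t=2.280, apex=6.498, x_land=48.806, impact vy=-11.400
  bounce: vy ← 0.76·11.400 = 8.664
Arc 3: start y=0.000, vy=8.664 → t=1.733, apex=3.753, x_land=65.823, impact vy=-8.664
  bounce: vy ← 0.76·8.664 = 6.585
Arc 4: start y=0.000, vy=6.585 → t=1.317, apex=2.168, x_land=78.755, impact vy=-6.585
  bounce: vy ← 0.76·6.585 = 5.004
Arc 5: start y=0.000, vy=5.004 → t=1.001, apex=1.252, x_land=88.584, impact vy=-5.004
  bounce: vy ← 0.76·5.004 = 3.803

1 2.690 11.251 26.416
2 2.280 6.498 48.806
3 1.733 3.753 65.823
4 1.317 2.168 78.755
5 1.001 1.252 88.584
final: 88.584 3.803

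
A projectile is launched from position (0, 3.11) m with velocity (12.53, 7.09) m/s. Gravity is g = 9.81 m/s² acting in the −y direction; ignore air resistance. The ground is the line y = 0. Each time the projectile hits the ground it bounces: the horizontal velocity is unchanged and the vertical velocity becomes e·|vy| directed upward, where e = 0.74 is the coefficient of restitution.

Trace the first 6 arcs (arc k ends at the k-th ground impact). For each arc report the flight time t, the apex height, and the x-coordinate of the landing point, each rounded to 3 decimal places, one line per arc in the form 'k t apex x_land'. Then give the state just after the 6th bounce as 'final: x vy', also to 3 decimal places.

1 1.798 5.672 22.530
2 1.592 3.106 42.472
3 1.178 1.701 57.229
4 0.872 0.931 68.149
5 0.645 0.510 76.230
6 0.477 0.279 82.210
final: 82.210 1.732

Arc 1: start y=3.110, vy=7.090 → t=1.798, apex=5.672, x_land=22.530, impact vy=-10.549
  bounce: vy ← 0.74·10.549 = 7.806
Arc 2: start y=0.000, vy=7.806 → t=1.592, apex=3.106, x_land=42.472, impact vy=-7.806
  bounce: vy ← 0.74·7.806 = 5.777
Arc 3: start y=0.000, vy=5.777 → t=1.178, apex=1.701, x_land=57.229, impact vy=-5.777
  bounce: vy ← 0.74·5.777 = 4.275
Arc 4: start y=0.000, vy=4.275 → t=0.872, apex=0.931, x_land=68.149, impact vy=-4.275
  bounce: vy ← 0.74·4.275 = 3.163
Arc 5: start y=0.000, vy=3.163 → t=0.645, apex=0.510, x_land=76.230, impact vy=-3.163
  bounce: vy ← 0.74·3.163 = 2.341
Arc 6: start y=0.000, vy=2.341 → t=0.477, apex=0.279, x_land=82.210, impact vy=-2.341
  bounce: vy ← 0.74·2.341 = 1.732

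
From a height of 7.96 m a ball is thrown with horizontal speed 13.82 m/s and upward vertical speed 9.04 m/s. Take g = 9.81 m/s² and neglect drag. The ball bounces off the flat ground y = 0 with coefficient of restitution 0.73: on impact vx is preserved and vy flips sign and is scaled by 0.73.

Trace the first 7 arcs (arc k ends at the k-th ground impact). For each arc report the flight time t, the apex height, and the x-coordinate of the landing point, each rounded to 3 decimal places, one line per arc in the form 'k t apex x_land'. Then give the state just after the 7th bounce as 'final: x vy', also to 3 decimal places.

1 2.494 12.125 34.464
2 2.296 6.462 66.188
3 1.676 3.443 89.346
4 1.223 1.835 106.252
5 0.893 0.978 118.593
6 0.652 0.521 127.602
7 0.476 0.278 134.179
final: 134.179 1.704

Arc 1: start y=7.960, vy=9.040 → t=2.494, apex=12.125, x_land=34.464, impact vy=-15.424
  bounce: vy ← 0.73·15.424 = 11.259
Arc 2: start y=0.000, vy=11.259 → t=2.296, apex=6.462, x_land=66.188, impact vy=-11.259
  bounce: vy ← 0.73·11.259 = 8.219
Arc 3: start y=0.000, vy=8.219 → t=1.676, apex=3.443, x_land=89.346, impact vy=-8.219
  bounce: vy ← 0.73·8.219 = 6.000
Arc 4: start y=0.000, vy=6.000 → t=1.223, apex=1.835, x_land=106.252, impact vy=-6.000
  bounce: vy ← 0.73·6.000 = 4.380
Arc 5: start y=0.000, vy=4.380 → t=0.893, apex=0.978, x_land=118.593, impact vy=-4.380
  bounce: vy ← 0.73·4.380 = 3.197
Arc 6: start y=0.000, vy=3.197 → t=0.652, apex=0.521, x_land=127.602, impact vy=-3.197
  bounce: vy ← 0.73·3.197 = 2.334
Arc 7: start y=0.000, vy=2.334 → t=0.476, apex=0.278, x_land=134.179, impact vy=-2.334
  bounce: vy ← 0.73·2.334 = 1.704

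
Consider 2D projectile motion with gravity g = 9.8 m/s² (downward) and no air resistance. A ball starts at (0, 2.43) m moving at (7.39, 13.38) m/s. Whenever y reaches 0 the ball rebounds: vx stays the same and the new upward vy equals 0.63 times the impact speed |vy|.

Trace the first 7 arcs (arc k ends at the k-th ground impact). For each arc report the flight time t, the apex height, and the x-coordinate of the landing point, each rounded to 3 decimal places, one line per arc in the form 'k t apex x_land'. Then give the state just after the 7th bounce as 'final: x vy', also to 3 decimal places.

1 2.902 11.564 21.442
2 1.936 4.590 35.747
3 1.219 1.822 44.758
4 0.768 0.723 50.436
5 0.484 0.287 54.013
6 0.305 0.114 56.266
7 0.192 0.045 57.686
final: 57.686 0.593

Arc 1: start y=2.430, vy=13.380 → t=2.902, apex=11.564, x_land=21.442, impact vy=-15.055
  bounce: vy ← 0.63·15.055 = 9.485
Arc 2: start y=0.000, vy=9.485 → t=1.936, apex=4.590, x_land=35.747, impact vy=-9.485
  bounce: vy ← 0.63·9.485 = 5.975
Arc 3: start y=0.000, vy=5.975 → t=1.219, apex=1.822, x_land=44.758, impact vy=-5.975
  bounce: vy ← 0.63·5.975 = 3.764
Arc 4: start y=0.000, vy=3.764 → t=0.768, apex=0.723, x_land=50.436, impact vy=-3.764
  bounce: vy ← 0.63·3.764 = 2.372
Arc 5: start y=0.000, vy=2.372 → t=0.484, apex=0.287, x_land=54.013, impact vy=-2.372
  bounce: vy ← 0.63·2.372 = 1.494
Arc 6: start y=0.000, vy=1.494 → t=0.305, apex=0.114, x_land=56.266, impact vy=-1.494
  bounce: vy ← 0.63·1.494 = 0.941
Arc 7: start y=0.000, vy=0.941 → t=0.192, apex=0.045, x_land=57.686, impact vy=-0.941
  bounce: vy ← 0.63·0.941 = 0.593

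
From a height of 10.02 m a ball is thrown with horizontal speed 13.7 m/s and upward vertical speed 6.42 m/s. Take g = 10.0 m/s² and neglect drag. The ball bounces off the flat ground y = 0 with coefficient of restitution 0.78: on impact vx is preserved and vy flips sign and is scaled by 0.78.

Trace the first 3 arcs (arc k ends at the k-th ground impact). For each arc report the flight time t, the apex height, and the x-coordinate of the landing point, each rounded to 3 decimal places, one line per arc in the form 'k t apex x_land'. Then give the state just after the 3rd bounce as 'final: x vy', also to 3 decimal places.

Arc 1: start y=10.020, vy=6.420 → t=2.196, apex=12.081, x_land=30.091, impact vy=-15.544
  bounce: vy ← 0.78·15.544 = 12.124
Arc 2: start y=0.000, vy=12.124 → t=2.425, apex=7.350, x_land=63.311, impact vy=-12.124
  bounce: vy ← 0.78·12.124 = 9.457
Arc 3: start y=0.000, vy=9.457 → t=1.891, apex=4.472, x_land=89.223, impact vy=-9.457
  bounce: vy ← 0.78·9.457 = 7.376

1 2.196 12.081 30.091
2 2.425 7.350 63.311
3 1.891 4.472 89.223
final: 89.223 7.376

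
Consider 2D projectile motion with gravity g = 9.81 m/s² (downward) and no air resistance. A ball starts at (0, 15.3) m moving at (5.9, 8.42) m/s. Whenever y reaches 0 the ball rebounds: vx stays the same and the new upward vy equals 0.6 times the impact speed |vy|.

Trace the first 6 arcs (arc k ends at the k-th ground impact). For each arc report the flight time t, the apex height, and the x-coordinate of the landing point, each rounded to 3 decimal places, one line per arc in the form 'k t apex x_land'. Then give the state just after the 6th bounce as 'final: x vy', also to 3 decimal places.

1 2.822 18.913 16.650
2 2.356 6.809 30.552
3 1.414 2.451 38.894
4 0.848 0.882 43.899
5 0.509 0.318 46.902
6 0.305 0.114 48.704
final: 48.704 0.899

Arc 1: start y=15.300, vy=8.420 → t=2.822, apex=18.913, x_land=16.650, impact vy=-19.263
  bounce: vy ← 0.6·19.263 = 11.558
Arc 2: start y=0.000, vy=11.558 → t=2.356, apex=6.809, x_land=30.552, impact vy=-11.558
  bounce: vy ← 0.6·11.558 = 6.935
Arc 3: start y=0.000, vy=6.935 → t=1.414, apex=2.451, x_land=38.894, impact vy=-6.935
  bounce: vy ← 0.6·6.935 = 4.161
Arc 4: start y=0.000, vy=4.161 → t=0.848, apex=0.882, x_land=43.899, impact vy=-4.161
  bounce: vy ← 0.6·4.161 = 2.497
Arc 5: start y=0.000, vy=2.497 → t=0.509, apex=0.318, x_land=46.902, impact vy=-2.497
  bounce: vy ← 0.6·2.497 = 1.498
Arc 6: start y=0.000, vy=1.498 → t=0.305, apex=0.114, x_land=48.704, impact vy=-1.498
  bounce: vy ← 0.6·1.498 = 0.899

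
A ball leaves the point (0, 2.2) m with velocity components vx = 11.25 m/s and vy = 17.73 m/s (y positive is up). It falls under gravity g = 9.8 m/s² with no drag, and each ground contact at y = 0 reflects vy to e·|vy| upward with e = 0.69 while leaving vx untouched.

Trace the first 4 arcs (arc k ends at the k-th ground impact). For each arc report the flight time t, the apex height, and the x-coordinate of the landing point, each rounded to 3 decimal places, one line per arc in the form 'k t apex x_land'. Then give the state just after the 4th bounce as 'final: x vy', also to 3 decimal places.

1 3.738 18.238 42.058
2 2.662 8.683 72.010
3 1.837 4.134 92.677
4 1.268 1.968 106.937
final: 106.937 4.286

Arc 1: start y=2.200, vy=17.730 → t=3.738, apex=18.238, x_land=42.058, impact vy=-18.907
  bounce: vy ← 0.69·18.907 = 13.046
Arc 2: start y=0.000, vy=13.046 → t=2.662, apex=8.683, x_land=72.010, impact vy=-13.046
  bounce: vy ← 0.69·13.046 = 9.002
Arc 3: start y=0.000, vy=9.002 → t=1.837, apex=4.134, x_land=92.677, impact vy=-9.002
  bounce: vy ← 0.69·9.002 = 6.211
Arc 4: start y=0.000, vy=6.211 → t=1.268, apex=1.968, x_land=106.937, impact vy=-6.211
  bounce: vy ← 0.69·6.211 = 4.286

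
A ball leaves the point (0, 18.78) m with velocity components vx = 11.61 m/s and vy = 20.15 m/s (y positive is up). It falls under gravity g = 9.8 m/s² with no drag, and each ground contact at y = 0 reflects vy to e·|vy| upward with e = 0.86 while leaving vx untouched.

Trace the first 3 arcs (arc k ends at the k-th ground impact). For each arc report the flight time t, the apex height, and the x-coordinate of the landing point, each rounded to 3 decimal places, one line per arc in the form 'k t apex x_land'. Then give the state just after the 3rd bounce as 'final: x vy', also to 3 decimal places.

Arc 1: start y=18.780, vy=20.150 → t=4.895, apex=39.495, x_land=56.833, impact vy=-27.823
  bounce: vy ← 0.86·27.823 = 23.928
Arc 2: start y=0.000, vy=23.928 → t=4.883, apex=29.211, x_land=113.527, impact vy=-23.928
  bounce: vy ← 0.86·23.928 = 20.578
Arc 3: start y=0.000, vy=20.578 → t=4.200, apex=21.604, x_land=162.284, impact vy=-20.578
  bounce: vy ← 0.86·20.578 = 17.697

1 4.895 39.495 56.833
2 4.883 29.211 113.527
3 4.200 21.604 162.284
final: 162.284 17.697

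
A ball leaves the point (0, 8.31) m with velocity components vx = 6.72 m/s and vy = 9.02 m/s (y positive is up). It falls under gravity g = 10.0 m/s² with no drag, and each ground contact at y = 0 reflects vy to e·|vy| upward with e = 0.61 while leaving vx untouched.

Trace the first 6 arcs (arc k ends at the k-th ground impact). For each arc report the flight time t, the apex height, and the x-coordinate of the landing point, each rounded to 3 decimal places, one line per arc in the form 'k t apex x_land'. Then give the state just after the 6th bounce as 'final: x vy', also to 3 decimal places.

Arc 1: start y=8.310, vy=9.020 → t=2.475, apex=12.378, x_land=16.635, impact vy=-15.734
  bounce: vy ← 0.61·15.734 = 9.598
Arc 2: start y=0.000, vy=9.598 → t=1.920, apex=4.606, x_land=29.534, impact vy=-9.598
  bounce: vy ← 0.61·9.598 = 5.855
Arc 3: start y=0.000, vy=5.855 → t=1.171, apex=1.714, x_land=37.403, impact vy=-5.855
  bounce: vy ← 0.61·5.855 = 3.571
Arc 4: start y=0.000, vy=3.571 → t=0.714, apex=0.638, x_land=42.203, impact vy=-3.571
  bounce: vy ← 0.61·3.571 = 2.179
Arc 5: start y=0.000, vy=2.179 → t=0.436, apex=0.237, x_land=45.131, impact vy=-2.179
  bounce: vy ← 0.61·2.179 = 1.329
Arc 6: start y=0.000, vy=1.329 → t=0.266, apex=0.088, x_land=46.917, impact vy=-1.329
  bounce: vy ← 0.61·1.329 = 0.811

1 2.475 12.378 16.635
2 1.920 4.606 29.534
3 1.171 1.714 37.403
4 0.714 0.638 42.203
5 0.436 0.237 45.131
6 0.266 0.088 46.917
final: 46.917 0.811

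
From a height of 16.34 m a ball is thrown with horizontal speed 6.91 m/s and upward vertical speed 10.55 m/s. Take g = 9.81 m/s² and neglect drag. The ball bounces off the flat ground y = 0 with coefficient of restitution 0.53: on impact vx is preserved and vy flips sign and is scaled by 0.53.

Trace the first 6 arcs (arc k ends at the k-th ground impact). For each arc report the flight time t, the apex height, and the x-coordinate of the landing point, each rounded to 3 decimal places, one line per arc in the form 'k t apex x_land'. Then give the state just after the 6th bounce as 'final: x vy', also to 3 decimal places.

1 3.194 22.013 22.070
2 2.246 6.183 37.587
3 1.190 1.737 45.811
4 0.631 0.488 50.169
5 0.334 0.137 52.479
6 0.177 0.038 53.704
final: 53.704 0.461

Arc 1: start y=16.340, vy=10.550 → t=3.194, apex=22.013, x_land=22.070, impact vy=-20.782
  bounce: vy ← 0.53·20.782 = 11.014
Arc 2: start y=0.000, vy=11.014 → t=2.246, apex=6.183, x_land=37.587, impact vy=-11.014
  bounce: vy ← 0.53·11.014 = 5.838
Arc 3: start y=0.000, vy=5.838 → t=1.190, apex=1.737, x_land=45.811, impact vy=-5.838
  bounce: vy ← 0.53·5.838 = 3.094
Arc 4: start y=0.000, vy=3.094 → t=0.631, apex=0.488, x_land=50.169, impact vy=-3.094
  bounce: vy ← 0.53·3.094 = 1.640
Arc 5: start y=0.000, vy=1.640 → t=0.334, apex=0.137, x_land=52.479, impact vy=-1.640
  bounce: vy ← 0.53·1.640 = 0.869
Arc 6: start y=0.000, vy=0.869 → t=0.177, apex=0.038, x_land=53.704, impact vy=-0.869
  bounce: vy ← 0.53·0.869 = 0.461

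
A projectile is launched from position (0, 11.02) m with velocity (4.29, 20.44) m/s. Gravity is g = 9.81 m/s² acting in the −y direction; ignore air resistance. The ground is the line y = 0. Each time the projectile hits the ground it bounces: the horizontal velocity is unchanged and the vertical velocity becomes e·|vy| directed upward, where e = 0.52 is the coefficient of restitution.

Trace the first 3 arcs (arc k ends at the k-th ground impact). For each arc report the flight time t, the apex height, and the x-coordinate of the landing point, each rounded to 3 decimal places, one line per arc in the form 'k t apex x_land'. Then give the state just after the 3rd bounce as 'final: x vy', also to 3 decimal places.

Arc 1: start y=11.020, vy=20.440 → t=4.650, apex=32.314, x_land=19.950, impact vy=-25.179
  bounce: vy ← 0.52·25.179 = 13.093
Arc 2: start y=0.000, vy=13.093 → t=2.669, apex=8.738, x_land=31.401, impact vy=-13.093
  bounce: vy ← 0.52·13.093 = 6.809
Arc 3: start y=0.000, vy=6.809 → t=1.388, apex=2.363, x_land=37.356, impact vy=-6.809
  bounce: vy ← 0.52·6.809 = 3.540

1 4.650 32.314 19.950
2 2.669 8.738 31.401
3 1.388 2.363 37.356
final: 37.356 3.540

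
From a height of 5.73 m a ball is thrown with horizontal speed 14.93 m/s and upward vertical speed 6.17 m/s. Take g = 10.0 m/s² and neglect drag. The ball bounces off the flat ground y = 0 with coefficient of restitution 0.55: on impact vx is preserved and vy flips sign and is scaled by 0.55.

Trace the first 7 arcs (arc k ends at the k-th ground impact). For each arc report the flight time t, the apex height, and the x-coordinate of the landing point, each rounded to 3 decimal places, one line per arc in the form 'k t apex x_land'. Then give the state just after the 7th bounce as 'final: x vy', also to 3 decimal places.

1 1.853 7.633 27.659
2 1.359 2.309 47.951
3 0.748 0.699 59.112
4 0.411 0.211 65.250
5 0.226 0.064 68.626
6 0.124 0.019 70.483
7 0.068 0.006 71.505
final: 71.505 0.188

Arc 1: start y=5.730, vy=6.170 → t=1.853, apex=7.633, x_land=27.659, impact vy=-12.356
  bounce: vy ← 0.55·12.356 = 6.796
Arc 2: start y=0.000, vy=6.796 → t=1.359, apex=2.309, x_land=47.951, impact vy=-6.796
  bounce: vy ← 0.55·6.796 = 3.738
Arc 3: start y=0.000, vy=3.738 → t=0.748, apex=0.699, x_land=59.112, impact vy=-3.738
  bounce: vy ← 0.55·3.738 = 2.056
Arc 4: start y=0.000, vy=2.056 → t=0.411, apex=0.211, x_land=65.250, impact vy=-2.056
  bounce: vy ← 0.55·2.056 = 1.131
Arc 5: start y=0.000, vy=1.131 → t=0.226, apex=0.064, x_land=68.626, impact vy=-1.131
  bounce: vy ← 0.55·1.131 = 0.622
Arc 6: start y=0.000, vy=0.622 → t=0.124, apex=0.019, x_land=70.483, impact vy=-0.622
  bounce: vy ← 0.55·0.622 = 0.342
Arc 7: start y=0.000, vy=0.342 → t=0.068, apex=0.006, x_land=71.505, impact vy=-0.342
  bounce: vy ← 0.55·0.342 = 0.188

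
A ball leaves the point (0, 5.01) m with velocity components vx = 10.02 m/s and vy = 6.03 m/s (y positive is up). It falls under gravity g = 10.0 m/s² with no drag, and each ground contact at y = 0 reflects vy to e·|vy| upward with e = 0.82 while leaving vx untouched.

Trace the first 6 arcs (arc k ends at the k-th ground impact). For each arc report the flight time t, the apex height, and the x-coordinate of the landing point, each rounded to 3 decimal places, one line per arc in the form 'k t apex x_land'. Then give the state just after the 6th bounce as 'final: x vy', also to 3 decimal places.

Arc 1: start y=5.010, vy=6.030 → t=1.772, apex=6.828, x_land=17.751, impact vy=-11.686
  bounce: vy ← 0.82·11.686 = 9.582
Arc 2: start y=0.000, vy=9.582 → t=1.916, apex=4.591, x_land=36.955, impact vy=-9.582
  bounce: vy ← 0.82·9.582 = 7.858
Arc 3: start y=0.000, vy=7.858 → t=1.572, apex=3.087, x_land=52.701, impact vy=-7.858
  bounce: vy ← 0.82·7.858 = 6.443
Arc 4: start y=0.000, vy=6.443 → t=1.289, apex=2.076, x_land=65.614, impact vy=-6.443
  bounce: vy ← 0.82·6.443 = 5.283
Arc 5: start y=0.000, vy=5.283 → t=1.057, apex=1.396, x_land=76.202, impact vy=-5.283
  bounce: vy ← 0.82·5.283 = 4.332
Arc 6: start y=0.000, vy=4.332 → t=0.866, apex=0.939, x_land=84.884, impact vy=-4.332
  bounce: vy ← 0.82·4.332 = 3.553

1 1.772 6.828 17.751
2 1.916 4.591 36.955
3 1.572 3.087 52.701
4 1.289 2.076 65.614
5 1.057 1.396 76.202
6 0.866 0.939 84.884
final: 84.884 3.553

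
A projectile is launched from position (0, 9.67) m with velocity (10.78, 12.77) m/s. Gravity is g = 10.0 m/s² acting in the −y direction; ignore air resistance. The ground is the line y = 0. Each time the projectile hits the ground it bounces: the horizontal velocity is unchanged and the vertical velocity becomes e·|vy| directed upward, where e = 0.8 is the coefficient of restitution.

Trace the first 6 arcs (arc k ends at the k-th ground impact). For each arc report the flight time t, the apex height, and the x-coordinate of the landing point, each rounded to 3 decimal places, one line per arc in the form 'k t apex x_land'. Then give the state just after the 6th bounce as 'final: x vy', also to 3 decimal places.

Arc 1: start y=9.670, vy=12.770 → t=3.165, apex=17.824, x_land=34.119, impact vy=-18.880
  bounce: vy ← 0.8·18.880 = 15.104
Arc 2: start y=0.000, vy=15.104 → t=3.021, apex=11.407, x_land=66.684, impact vy=-15.104
  bounce: vy ← 0.8·15.104 = 12.084
Arc 3: start y=0.000, vy=12.084 → t=2.417, apex=7.301, x_land=92.736, impact vy=-12.084
  bounce: vy ← 0.8·12.084 = 9.667
Arc 4: start y=0.000, vy=9.667 → t=1.933, apex=4.672, x_land=113.578, impact vy=-9.667
  bounce: vy ← 0.8·9.667 = 7.733
Arc 5: start y=0.000, vy=7.733 → t=1.547, apex=2.990, x_land=130.251, impact vy=-7.733
  bounce: vy ← 0.8·7.733 = 6.187
Arc 6: start y=0.000, vy=6.187 → t=1.237, apex=1.914, x_land=143.590, impact vy=-6.187
  bounce: vy ← 0.8·6.187 = 4.949

1 3.165 17.824 34.119
2 3.021 11.407 66.684
3 2.417 7.301 92.736
4 1.933 4.672 113.578
5 1.547 2.990 130.251
6 1.237 1.914 143.590
final: 143.590 4.949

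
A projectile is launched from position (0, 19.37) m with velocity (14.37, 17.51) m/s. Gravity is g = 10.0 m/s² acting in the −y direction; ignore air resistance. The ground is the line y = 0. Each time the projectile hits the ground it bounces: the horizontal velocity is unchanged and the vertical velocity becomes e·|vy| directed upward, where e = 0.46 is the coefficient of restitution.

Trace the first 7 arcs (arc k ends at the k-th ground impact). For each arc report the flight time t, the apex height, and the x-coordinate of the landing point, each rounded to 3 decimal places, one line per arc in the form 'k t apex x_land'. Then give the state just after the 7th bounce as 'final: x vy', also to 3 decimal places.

1 4.385 34.700 63.018
2 2.424 7.343 97.846
3 1.115 1.554 113.866
4 0.513 0.329 121.236
5 0.236 0.070 124.626
6 0.109 0.015 126.185
7 0.050 0.003 126.903
final: 126.903 0.115

Arc 1: start y=19.370, vy=17.510 → t=4.385, apex=34.700, x_land=63.018, impact vy=-26.344
  bounce: vy ← 0.46·26.344 = 12.118
Arc 2: start y=0.000, vy=12.118 → t=2.424, apex=7.343, x_land=97.846, impact vy=-12.118
  bounce: vy ← 0.46·12.118 = 5.574
Arc 3: start y=0.000, vy=5.574 → t=1.115, apex=1.554, x_land=113.866, impact vy=-5.574
  bounce: vy ← 0.46·5.574 = 2.564
Arc 4: start y=0.000, vy=2.564 → t=0.513, apex=0.329, x_land=121.236, impact vy=-2.564
  bounce: vy ← 0.46·2.564 = 1.180
Arc 5: start y=0.000, vy=1.180 → t=0.236, apex=0.070, x_land=124.626, impact vy=-1.180
  bounce: vy ← 0.46·1.180 = 0.543
Arc 6: start y=0.000, vy=0.543 → t=0.109, apex=0.015, x_land=126.185, impact vy=-0.543
  bounce: vy ← 0.46·0.543 = 0.250
Arc 7: start y=0.000, vy=0.250 → t=0.050, apex=0.003, x_land=126.903, impact vy=-0.250
  bounce: vy ← 0.46·0.250 = 0.115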